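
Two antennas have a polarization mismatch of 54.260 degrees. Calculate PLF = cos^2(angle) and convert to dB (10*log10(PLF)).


PLF_linear = cos^2(54.260 deg) = 0.3411822
PLF_dB = 10 * log10(0.3411822) = -4.670 dB

-4.670 dB


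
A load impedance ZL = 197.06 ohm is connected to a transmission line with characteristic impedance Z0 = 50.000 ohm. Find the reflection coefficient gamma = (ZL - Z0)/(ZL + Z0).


gamma = (197.06 - 50.000) / (197.06 + 50.000) = 0.5952

0.5952


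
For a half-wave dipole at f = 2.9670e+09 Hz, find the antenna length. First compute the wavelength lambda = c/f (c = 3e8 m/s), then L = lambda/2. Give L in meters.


lambda = c / f = 3.0000e+08 / 2.9670e+09 = 0.1011122 m
L = lambda / 2 = 0.1011122 / 2 = 0.05056 m

0.05056 m


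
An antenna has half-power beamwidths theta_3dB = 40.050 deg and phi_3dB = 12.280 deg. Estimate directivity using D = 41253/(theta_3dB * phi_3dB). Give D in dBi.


D_linear = 41253 / (40.050 * 12.280) = 83.87927
D_dBi = 10 * log10(83.87927) = 19.24 dBi

19.24 dBi


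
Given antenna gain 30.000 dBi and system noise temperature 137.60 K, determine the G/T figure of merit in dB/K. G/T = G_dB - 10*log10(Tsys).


G/T = 30.000 - 10*log10(137.60) = 30.000 - 21.38618 = 8.614 dB/K

8.614 dB/K


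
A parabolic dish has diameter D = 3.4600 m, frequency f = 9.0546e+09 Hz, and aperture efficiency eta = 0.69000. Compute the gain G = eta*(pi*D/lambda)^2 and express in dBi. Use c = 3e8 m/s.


lambda = c / f = 3.0000e+08 / 9.0546e+09 = 0.03313233 m
G_linear = 0.69000 * (pi * 3.4600 / 0.03313233)^2 = 74267.20
G_dBi = 10 * log10(74267.20) = 48.71 dBi

48.71 dBi


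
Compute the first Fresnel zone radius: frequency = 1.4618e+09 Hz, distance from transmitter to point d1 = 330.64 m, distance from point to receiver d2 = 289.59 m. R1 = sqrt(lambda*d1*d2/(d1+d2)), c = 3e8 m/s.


lambda = c / f = 3.0000e+08 / 1.4618e+09 = 0.2052264 m
R1 = sqrt(0.2052264 * 330.64 * 289.59 / (330.64 + 289.59)) = 5.629 m

5.629 m


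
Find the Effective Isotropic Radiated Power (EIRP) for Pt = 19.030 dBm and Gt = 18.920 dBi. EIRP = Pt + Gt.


EIRP = Pt + Gt = 19.030 + 18.920 = 37.95 dBm

37.95 dBm


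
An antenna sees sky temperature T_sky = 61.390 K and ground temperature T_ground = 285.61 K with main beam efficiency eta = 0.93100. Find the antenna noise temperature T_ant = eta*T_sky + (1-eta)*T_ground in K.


T_ant = 0.93100 * 61.390 + (1 - 0.93100) * 285.61 = 76.86 K

76.86 K


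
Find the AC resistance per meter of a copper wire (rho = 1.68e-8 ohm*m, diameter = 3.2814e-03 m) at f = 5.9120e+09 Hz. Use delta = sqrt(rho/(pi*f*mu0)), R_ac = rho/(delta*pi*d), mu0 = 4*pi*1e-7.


delta = sqrt(1.68e-8 / (pi * 5.9120e+09 * 4*pi*1e-7)) = 8.484135e-07 m
R_ac = 1.68e-8 / (8.484135e-07 * pi * 3.2814e-03) = 1.921 ohm/m

1.921 ohm/m


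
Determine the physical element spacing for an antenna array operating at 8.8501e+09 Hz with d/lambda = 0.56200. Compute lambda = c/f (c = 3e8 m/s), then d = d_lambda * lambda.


lambda = c / f = 3.0000e+08 / 8.8501e+09 = 0.03389792 m
d = 0.56200 * 0.03389792 = 0.01905 m

0.01905 m


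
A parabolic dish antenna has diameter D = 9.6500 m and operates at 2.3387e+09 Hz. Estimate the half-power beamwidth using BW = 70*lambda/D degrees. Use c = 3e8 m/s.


lambda = c / f = 3.0000e+08 / 2.3387e+09 = 0.1282764 m
BW = 70 * 0.1282764 / 9.6500 = 0.9305 deg

0.9305 deg


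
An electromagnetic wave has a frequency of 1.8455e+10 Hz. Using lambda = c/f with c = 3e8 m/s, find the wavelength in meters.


lambda = c / f = 3.0000e+08 / 1.8455e+10 = 0.01626 m

0.01626 m


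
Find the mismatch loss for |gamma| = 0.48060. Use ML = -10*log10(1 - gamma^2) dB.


ML = -10 * log10(1 - 0.48060^2) = -10 * log10(0.76902364) = 1.141 dB

1.141 dB


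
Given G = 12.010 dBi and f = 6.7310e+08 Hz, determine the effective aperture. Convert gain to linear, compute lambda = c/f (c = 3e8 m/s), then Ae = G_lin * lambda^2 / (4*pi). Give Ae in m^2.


lambda = c / f = 3.0000e+08 / 6.7310e+08 = 0.4456990 m
G_linear = 10^(12.010/10) = 15.88547
Ae = G_linear * lambda^2 / (4*pi) = 15.88547 * 0.4456990^2 / (4*pi) = 0.2511 m^2

0.2511 m^2


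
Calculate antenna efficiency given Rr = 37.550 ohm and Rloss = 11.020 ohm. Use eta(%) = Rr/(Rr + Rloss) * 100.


eta = 37.550 / (37.550 + 11.020) * 100 = 77.31%

77.31%


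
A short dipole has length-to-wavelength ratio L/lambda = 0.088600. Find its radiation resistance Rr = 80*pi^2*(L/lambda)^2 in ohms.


Rr = 80 * pi^2 * (0.088600)^2 = 80 * 9.869604 * 7.849960e-03 = 6.198 ohm

6.198 ohm


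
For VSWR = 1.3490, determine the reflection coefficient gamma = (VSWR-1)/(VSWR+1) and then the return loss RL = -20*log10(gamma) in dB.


gamma = (1.3490 - 1) / (1.3490 + 1) = 0.1485739
RL = -20 * log10(0.1485739) = 16.56 dB

16.56 dB


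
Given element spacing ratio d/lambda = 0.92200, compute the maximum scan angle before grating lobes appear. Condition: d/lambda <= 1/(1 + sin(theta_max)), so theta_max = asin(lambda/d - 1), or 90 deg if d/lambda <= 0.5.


lambda/d - 1 = 1/0.92200 - 1 = 0.08459870
theta_max = asin(0.08459870) = 4.853 deg

4.853 deg


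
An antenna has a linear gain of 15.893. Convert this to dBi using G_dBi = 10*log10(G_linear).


G_dBi = 10 * log10(15.893) = 12.01 dBi

12.01 dBi


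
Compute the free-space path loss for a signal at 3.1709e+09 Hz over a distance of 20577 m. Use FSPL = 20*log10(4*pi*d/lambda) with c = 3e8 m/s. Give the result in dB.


lambda = c / f = 3.0000e+08 / 3.1709e+09 = 0.09461036 m
FSPL = 20 * log10(4*pi*20577/0.09461036) = 128.7 dB

128.7 dB


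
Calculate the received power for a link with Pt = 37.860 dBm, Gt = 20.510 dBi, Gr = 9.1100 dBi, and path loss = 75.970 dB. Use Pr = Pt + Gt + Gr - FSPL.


Pr = 37.860 + 20.510 + 9.1100 - 75.970 = -8.49 dBm

-8.49 dBm


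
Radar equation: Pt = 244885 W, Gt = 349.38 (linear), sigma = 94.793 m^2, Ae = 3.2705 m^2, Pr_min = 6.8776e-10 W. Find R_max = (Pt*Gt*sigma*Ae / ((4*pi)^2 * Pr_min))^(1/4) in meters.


R^4 = 244885*349.38*94.793*3.2705 / ((4*pi)^2 * 6.8776e-10) = 2.442272e+17
R_max = 2.442272e+17^0.25 = 22230 m

22230 m


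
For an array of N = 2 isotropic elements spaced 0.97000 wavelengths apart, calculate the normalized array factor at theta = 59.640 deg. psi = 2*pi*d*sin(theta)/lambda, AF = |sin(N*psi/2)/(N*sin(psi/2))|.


psi = 2*pi*0.97000*sin(59.640 deg) = 5.258905 rad
AF = |sin(2*5.258905/2) / (2*sin(5.258905/2))| = 0.8717

0.8717


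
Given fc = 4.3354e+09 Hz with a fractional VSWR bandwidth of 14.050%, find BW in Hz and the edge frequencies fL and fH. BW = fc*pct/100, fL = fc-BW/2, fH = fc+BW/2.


BW = 4.3354e+09 * 14.050/100 = 6.091237e+08 Hz
fL = 4.3354e+09 - 6.091237e+08/2 = 4.031e+09 Hz
fH = 4.3354e+09 + 6.091237e+08/2 = 4.640e+09 Hz

BW=6.091e+08 Hz, fL=4.031e+09 Hz, fH=4.640e+09 Hz


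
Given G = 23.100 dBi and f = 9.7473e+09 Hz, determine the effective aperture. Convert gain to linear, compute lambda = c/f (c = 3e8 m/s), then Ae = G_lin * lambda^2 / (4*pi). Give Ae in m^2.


lambda = c / f = 3.0000e+08 / 9.7473e+09 = 0.03077775 m
G_linear = 10^(23.100/10) = 204.1738
Ae = G_linear * lambda^2 / (4*pi) = 204.1738 * 0.03077775^2 / (4*pi) = 0.01539 m^2

0.01539 m^2


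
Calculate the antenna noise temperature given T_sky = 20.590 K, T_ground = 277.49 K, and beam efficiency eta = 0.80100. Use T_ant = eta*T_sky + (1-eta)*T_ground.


T_ant = 0.80100 * 20.590 + (1 - 0.80100) * 277.49 = 71.71 K

71.71 K


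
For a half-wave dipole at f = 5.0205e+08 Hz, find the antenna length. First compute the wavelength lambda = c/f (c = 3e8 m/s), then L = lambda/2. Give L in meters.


lambda = c / f = 3.0000e+08 / 5.0205e+08 = 0.5975500 m
L = lambda / 2 = 0.5975500 / 2 = 0.2988 m

0.2988 m


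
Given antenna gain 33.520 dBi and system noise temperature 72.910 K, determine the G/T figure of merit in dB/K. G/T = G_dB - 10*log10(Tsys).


G/T = 33.520 - 10*log10(72.910) = 33.520 - 18.62787 = 14.89 dB/K

14.89 dB/K


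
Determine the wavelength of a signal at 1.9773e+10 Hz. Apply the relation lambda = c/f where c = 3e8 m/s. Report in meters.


lambda = c / f = 3.0000e+08 / 1.9773e+10 = 0.01517 m

0.01517 m


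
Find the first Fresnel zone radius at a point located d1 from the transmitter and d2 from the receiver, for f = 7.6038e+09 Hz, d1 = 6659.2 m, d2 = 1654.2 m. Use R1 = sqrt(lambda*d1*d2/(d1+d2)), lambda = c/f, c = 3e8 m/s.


lambda = c / f = 3.0000e+08 / 7.6038e+09 = 0.03945396 m
R1 = sqrt(0.03945396 * 6659.2 * 1654.2 / (6659.2 + 1654.2)) = 7.230 m

7.230 m


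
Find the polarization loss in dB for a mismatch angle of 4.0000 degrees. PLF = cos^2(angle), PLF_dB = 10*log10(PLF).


PLF_linear = cos^2(4.0000 deg) = 0.9951340
PLF_dB = 10 * log10(0.9951340) = -0.02118 dB

-0.02118 dB


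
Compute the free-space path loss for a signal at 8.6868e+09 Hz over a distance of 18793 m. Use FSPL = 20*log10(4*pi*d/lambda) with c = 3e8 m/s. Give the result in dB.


lambda = c / f = 3.0000e+08 / 8.6868e+09 = 0.03453516 m
FSPL = 20 * log10(4*pi*18793/0.03453516) = 136.7 dB

136.7 dB


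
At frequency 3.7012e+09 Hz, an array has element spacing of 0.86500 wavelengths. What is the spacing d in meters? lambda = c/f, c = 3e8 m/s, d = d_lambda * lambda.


lambda = c / f = 3.0000e+08 / 3.7012e+09 = 0.08105479 m
d = 0.86500 * 0.08105479 = 0.07011 m

0.07011 m


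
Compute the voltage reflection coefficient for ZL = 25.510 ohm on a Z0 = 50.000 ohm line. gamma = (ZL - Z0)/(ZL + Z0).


gamma = (25.510 - 50.000) / (25.510 + 50.000) = -0.3243

-0.3243


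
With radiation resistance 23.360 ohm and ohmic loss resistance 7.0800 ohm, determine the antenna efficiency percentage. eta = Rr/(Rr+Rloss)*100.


eta = 23.360 / (23.360 + 7.0800) * 100 = 76.74%

76.74%


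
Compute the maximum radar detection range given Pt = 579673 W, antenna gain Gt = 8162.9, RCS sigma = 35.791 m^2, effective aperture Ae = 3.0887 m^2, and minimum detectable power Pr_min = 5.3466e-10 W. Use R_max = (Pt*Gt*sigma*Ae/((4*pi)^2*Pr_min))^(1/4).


R^4 = 579673*8162.9*35.791*3.0887 / ((4*pi)^2 * 5.3466e-10) = 6.195547e+18
R_max = 6.195547e+18^0.25 = 49891 m

49891 m


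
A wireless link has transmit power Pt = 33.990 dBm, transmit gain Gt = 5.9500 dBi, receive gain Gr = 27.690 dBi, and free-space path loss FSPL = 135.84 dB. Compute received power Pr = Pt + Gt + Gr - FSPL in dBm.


Pr = 33.990 + 5.9500 + 27.690 - 135.84 = -68.21 dBm

-68.21 dBm


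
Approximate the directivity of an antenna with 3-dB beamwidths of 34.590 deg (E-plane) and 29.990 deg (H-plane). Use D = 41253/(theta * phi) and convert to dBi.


D_linear = 41253 / (34.590 * 29.990) = 39.76752
D_dBi = 10 * log10(39.76752) = 16.00 dBi

16.00 dBi


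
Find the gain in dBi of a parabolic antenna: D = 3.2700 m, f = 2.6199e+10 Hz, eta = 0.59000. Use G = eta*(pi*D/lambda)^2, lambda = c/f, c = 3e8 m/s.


lambda = c / f = 3.0000e+08 / 2.6199e+10 = 0.01145082 m
G_linear = 0.59000 * (pi * 3.2700 / 0.01145082)^2 = 474869.3
G_dBi = 10 * log10(474869.3) = 56.77 dBi

56.77 dBi


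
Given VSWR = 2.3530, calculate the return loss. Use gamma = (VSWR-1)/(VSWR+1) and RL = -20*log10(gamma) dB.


gamma = (2.3530 - 1) / (2.3530 + 1) = 0.4035192
RL = -20 * log10(0.4035192) = 7.883 dB

7.883 dB


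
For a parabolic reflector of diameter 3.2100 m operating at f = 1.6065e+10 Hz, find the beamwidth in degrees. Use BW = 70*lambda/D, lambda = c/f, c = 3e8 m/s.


lambda = c / f = 3.0000e+08 / 1.6065e+10 = 0.01867414 m
BW = 70 * 0.01867414 / 3.2100 = 0.4072 deg

0.4072 deg


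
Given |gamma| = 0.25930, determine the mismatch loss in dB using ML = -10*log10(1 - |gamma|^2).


ML = -10 * log10(1 - 0.25930^2) = -10 * log10(0.93276351) = 0.3023 dB

0.3023 dB


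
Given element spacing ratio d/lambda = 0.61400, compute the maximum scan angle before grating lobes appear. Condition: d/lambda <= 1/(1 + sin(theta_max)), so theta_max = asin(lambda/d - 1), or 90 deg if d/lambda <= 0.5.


lambda/d - 1 = 1/0.61400 - 1 = 0.6286645
theta_max = asin(0.6286645) = 38.95 deg

38.95 deg


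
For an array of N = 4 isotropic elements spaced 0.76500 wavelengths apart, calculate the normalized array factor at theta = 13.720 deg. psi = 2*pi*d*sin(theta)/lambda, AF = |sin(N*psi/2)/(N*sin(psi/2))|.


psi = 2*pi*0.76500*sin(13.720 deg) = 1.140025 rad
AF = |sin(4*1.140025/2) / (4*sin(1.140025/2))| = 0.3516

0.3516


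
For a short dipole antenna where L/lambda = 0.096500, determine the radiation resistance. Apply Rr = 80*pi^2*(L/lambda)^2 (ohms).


Rr = 80 * pi^2 * (0.096500)^2 = 80 * 9.869604 * 9.312250e-03 = 7.353 ohm

7.353 ohm


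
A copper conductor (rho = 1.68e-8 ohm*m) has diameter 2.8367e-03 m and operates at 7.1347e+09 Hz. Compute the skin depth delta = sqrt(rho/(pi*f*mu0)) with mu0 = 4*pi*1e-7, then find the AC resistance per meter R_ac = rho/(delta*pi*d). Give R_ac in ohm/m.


delta = sqrt(1.68e-8 / (pi * 7.1347e+09 * 4*pi*1e-7)) = 7.723016e-07 m
R_ac = 1.68e-8 / (7.723016e-07 * pi * 2.8367e-03) = 2.441 ohm/m

2.441 ohm/m


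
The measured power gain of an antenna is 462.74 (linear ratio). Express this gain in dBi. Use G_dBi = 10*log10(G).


G_dBi = 10 * log10(462.74) = 26.65 dBi

26.65 dBi


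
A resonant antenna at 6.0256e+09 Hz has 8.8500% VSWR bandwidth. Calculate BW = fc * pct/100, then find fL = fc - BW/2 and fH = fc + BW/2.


BW = 6.0256e+09 * 8.8500/100 = 5.332656e+08 Hz
fL = 6.0256e+09 - 5.332656e+08/2 = 5.759e+09 Hz
fH = 6.0256e+09 + 5.332656e+08/2 = 6.292e+09 Hz

BW=5.333e+08 Hz, fL=5.759e+09 Hz, fH=6.292e+09 Hz


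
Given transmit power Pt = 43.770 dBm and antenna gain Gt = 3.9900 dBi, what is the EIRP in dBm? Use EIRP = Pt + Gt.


EIRP = Pt + Gt = 43.770 + 3.9900 = 47.76 dBm

47.76 dBm


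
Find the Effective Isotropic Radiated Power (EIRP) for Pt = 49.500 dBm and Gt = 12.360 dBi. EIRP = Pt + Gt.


EIRP = Pt + Gt = 49.500 + 12.360 = 61.86 dBm

61.86 dBm


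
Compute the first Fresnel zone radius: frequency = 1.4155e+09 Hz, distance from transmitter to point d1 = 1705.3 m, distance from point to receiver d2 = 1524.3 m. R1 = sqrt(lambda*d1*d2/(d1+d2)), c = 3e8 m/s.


lambda = c / f = 3.0000e+08 / 1.4155e+09 = 0.2119392 m
R1 = sqrt(0.2119392 * 1705.3 * 1524.3 / (1705.3 + 1524.3)) = 13.06 m

13.06 m


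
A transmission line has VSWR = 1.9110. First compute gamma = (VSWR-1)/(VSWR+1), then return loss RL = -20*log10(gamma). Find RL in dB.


gamma = (1.9110 - 1) / (1.9110 + 1) = 0.3129509
RL = -20 * log10(0.3129509) = 10.09 dB

10.09 dB


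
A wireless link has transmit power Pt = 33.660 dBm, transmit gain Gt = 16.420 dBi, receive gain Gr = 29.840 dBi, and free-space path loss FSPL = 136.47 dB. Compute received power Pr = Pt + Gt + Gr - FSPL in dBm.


Pr = 33.660 + 16.420 + 29.840 - 136.47 = -56.55 dBm

-56.55 dBm


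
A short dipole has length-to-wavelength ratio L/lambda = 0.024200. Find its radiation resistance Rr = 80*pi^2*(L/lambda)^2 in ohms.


Rr = 80 * pi^2 * (0.024200)^2 = 80 * 9.869604 * 5.856400e-04 = 0.4624 ohm

0.4624 ohm


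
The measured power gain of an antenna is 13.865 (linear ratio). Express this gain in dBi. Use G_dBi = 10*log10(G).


G_dBi = 10 * log10(13.865) = 11.42 dBi

11.42 dBi


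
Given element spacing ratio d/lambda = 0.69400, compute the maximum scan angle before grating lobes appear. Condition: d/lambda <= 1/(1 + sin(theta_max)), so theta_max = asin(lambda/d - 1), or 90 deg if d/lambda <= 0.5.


lambda/d - 1 = 1/0.69400 - 1 = 0.4409222
theta_max = asin(0.4409222) = 26.16 deg

26.16 deg


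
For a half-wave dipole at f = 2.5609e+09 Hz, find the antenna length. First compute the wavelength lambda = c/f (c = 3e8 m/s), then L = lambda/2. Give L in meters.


lambda = c / f = 3.0000e+08 / 2.5609e+09 = 0.1171463 m
L = lambda / 2 = 0.1171463 / 2 = 0.05857 m

0.05857 m


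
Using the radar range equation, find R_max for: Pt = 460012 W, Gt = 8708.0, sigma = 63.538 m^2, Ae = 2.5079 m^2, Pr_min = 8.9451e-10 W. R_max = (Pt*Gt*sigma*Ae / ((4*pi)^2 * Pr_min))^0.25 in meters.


R^4 = 460012*8708.0*63.538*2.5079 / ((4*pi)^2 * 8.9451e-10) = 4.518834e+18
R_max = 4.518834e+18^0.25 = 46106 m

46106 m


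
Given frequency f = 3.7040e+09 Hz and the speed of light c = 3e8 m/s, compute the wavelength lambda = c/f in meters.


lambda = c / f = 3.0000e+08 / 3.7040e+09 = 0.08099 m

0.08099 m


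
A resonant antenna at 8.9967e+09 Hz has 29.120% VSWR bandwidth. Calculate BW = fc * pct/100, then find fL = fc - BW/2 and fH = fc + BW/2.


BW = 8.9967e+09 * 29.120/100 = 2.619839e+09 Hz
fL = 8.9967e+09 - 2.619839e+09/2 = 7.687e+09 Hz
fH = 8.9967e+09 + 2.619839e+09/2 = 1.031e+10 Hz

BW=2.620e+09 Hz, fL=7.687e+09 Hz, fH=1.031e+10 Hz


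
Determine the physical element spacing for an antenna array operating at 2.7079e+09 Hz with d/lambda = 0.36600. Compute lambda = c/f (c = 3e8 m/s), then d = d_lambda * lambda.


lambda = c / f = 3.0000e+08 / 2.7079e+09 = 0.1107870 m
d = 0.36600 * 0.1107870 = 0.04055 m

0.04055 m


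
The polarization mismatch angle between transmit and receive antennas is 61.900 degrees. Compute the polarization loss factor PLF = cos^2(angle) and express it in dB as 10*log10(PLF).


PLF_linear = cos^2(61.900 deg) = 0.2218522
PLF_dB = 10 * log10(0.2218522) = -6.539 dB

-6.539 dB


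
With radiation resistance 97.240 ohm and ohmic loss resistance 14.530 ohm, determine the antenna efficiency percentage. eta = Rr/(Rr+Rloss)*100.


eta = 97.240 / (97.240 + 14.530) * 100 = 87.00%

87.00%


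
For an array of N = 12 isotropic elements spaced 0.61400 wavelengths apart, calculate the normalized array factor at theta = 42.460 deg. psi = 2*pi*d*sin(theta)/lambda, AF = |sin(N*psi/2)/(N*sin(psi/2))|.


psi = 2*pi*0.61400*sin(42.460 deg) = 2.604357 rad
AF = |sin(12*2.604357/2) / (12*sin(2.604357/2))| = 7.064e-03

7.064e-03


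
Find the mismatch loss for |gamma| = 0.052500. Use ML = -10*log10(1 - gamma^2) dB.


ML = -10 * log10(1 - 0.052500^2) = -10 * log10(0.99724375) = 0.01199 dB

0.01199 dB


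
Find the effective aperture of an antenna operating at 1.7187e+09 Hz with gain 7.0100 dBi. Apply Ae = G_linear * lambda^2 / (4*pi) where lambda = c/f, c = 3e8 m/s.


lambda = c / f = 3.0000e+08 / 1.7187e+09 = 0.1745505 m
G_linear = 10^(7.0100/10) = 5.023426
Ae = G_linear * lambda^2 / (4*pi) = 5.023426 * 0.1745505^2 / (4*pi) = 0.01218 m^2

0.01218 m^2


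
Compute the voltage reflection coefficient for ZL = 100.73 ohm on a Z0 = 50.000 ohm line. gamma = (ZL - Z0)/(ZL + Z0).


gamma = (100.73 - 50.000) / (100.73 + 50.000) = 0.3366

0.3366


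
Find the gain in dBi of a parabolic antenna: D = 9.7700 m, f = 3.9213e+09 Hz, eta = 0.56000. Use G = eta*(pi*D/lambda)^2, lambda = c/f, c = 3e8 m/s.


lambda = c / f = 3.0000e+08 / 3.9213e+09 = 0.07650524 m
G_linear = 0.56000 * (pi * 9.7700 / 0.07650524)^2 = 90135.22
G_dBi = 10 * log10(90135.22) = 49.55 dBi

49.55 dBi


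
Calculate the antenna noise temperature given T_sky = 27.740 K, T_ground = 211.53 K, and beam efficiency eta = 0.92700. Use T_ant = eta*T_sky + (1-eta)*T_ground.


T_ant = 0.92700 * 27.740 + (1 - 0.92700) * 211.53 = 41.16 K

41.16 K


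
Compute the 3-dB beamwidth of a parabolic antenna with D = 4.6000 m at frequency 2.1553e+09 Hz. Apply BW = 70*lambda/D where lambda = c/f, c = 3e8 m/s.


lambda = c / f = 3.0000e+08 / 2.1553e+09 = 0.1391918 m
BW = 70 * 0.1391918 / 4.6000 = 2.118 deg

2.118 deg


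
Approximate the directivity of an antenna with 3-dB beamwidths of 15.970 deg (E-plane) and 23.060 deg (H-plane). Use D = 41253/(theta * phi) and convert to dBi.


D_linear = 41253 / (15.970 * 23.060) = 112.0189
D_dBi = 10 * log10(112.0189) = 20.49 dBi

20.49 dBi


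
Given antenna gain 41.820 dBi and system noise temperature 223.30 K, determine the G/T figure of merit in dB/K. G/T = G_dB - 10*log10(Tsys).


G/T = 41.820 - 10*log10(223.30) = 41.820 - 23.48889 = 18.33 dB/K

18.33 dB/K


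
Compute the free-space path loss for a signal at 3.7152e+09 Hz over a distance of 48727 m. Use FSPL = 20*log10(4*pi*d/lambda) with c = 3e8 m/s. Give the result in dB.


lambda = c / f = 3.0000e+08 / 3.7152e+09 = 0.08074935 m
FSPL = 20 * log10(4*pi*48727/0.08074935) = 137.6 dB

137.6 dB


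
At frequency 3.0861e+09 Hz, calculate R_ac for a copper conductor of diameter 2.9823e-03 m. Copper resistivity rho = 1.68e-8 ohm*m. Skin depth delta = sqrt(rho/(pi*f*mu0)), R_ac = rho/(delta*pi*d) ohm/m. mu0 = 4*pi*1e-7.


delta = sqrt(1.68e-8 / (pi * 3.0861e+09 * 4*pi*1e-7)) = 1.174275e-06 m
R_ac = 1.68e-8 / (1.174275e-06 * pi * 2.9823e-03) = 1.527 ohm/m

1.527 ohm/m


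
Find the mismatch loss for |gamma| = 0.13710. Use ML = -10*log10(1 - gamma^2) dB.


ML = -10 * log10(1 - 0.13710^2) = -10 * log10(0.98120359) = 0.08241 dB

0.08241 dB


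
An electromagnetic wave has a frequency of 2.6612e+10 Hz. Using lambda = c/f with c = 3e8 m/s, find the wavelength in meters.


lambda = c / f = 3.0000e+08 / 2.6612e+10 = 0.01127 m

0.01127 m


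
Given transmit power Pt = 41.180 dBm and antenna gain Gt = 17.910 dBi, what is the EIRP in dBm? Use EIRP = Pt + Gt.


EIRP = Pt + Gt = 41.180 + 17.910 = 59.09 dBm

59.09 dBm


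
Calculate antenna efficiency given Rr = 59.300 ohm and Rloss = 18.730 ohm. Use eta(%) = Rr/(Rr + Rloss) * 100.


eta = 59.300 / (59.300 + 18.730) * 100 = 76.00%

76.00%


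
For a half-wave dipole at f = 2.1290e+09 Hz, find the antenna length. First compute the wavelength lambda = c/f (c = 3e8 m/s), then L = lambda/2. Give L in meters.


lambda = c / f = 3.0000e+08 / 2.1290e+09 = 0.1409112 m
L = lambda / 2 = 0.1409112 / 2 = 0.07046 m

0.07046 m


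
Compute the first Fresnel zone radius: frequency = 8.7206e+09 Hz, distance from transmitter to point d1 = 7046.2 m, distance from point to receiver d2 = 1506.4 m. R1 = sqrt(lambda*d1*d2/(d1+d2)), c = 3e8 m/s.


lambda = c / f = 3.0000e+08 / 8.7206e+09 = 0.03440130 m
R1 = sqrt(0.03440130 * 7046.2 * 1506.4 / (7046.2 + 1506.4)) = 6.534 m

6.534 m


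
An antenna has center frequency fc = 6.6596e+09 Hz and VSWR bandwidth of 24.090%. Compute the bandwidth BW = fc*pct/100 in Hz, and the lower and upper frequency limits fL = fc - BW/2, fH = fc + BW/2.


BW = 6.6596e+09 * 24.090/100 = 1.604298e+09 Hz
fL = 6.6596e+09 - 1.604298e+09/2 = 5.857e+09 Hz
fH = 6.6596e+09 + 1.604298e+09/2 = 7.462e+09 Hz

BW=1.604e+09 Hz, fL=5.857e+09 Hz, fH=7.462e+09 Hz


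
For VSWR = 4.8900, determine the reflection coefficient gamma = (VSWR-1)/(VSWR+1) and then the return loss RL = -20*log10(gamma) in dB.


gamma = (4.8900 - 1) / (4.8900 + 1) = 0.6604414
RL = -20 * log10(0.6604414) = 3.603 dB

3.603 dB


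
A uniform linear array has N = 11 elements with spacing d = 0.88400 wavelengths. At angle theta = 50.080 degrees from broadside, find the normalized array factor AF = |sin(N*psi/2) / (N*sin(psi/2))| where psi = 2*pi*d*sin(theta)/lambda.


psi = 2*pi*0.88400*sin(50.080 deg) = 4.259849 rad
AF = |sin(11*4.259849/2) / (11*sin(4.259849/2))| = 0.1063

0.1063


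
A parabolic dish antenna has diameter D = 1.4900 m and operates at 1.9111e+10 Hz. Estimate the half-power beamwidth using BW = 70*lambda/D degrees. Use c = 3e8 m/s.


lambda = c / f = 3.0000e+08 / 1.9111e+10 = 0.01569777 m
BW = 70 * 0.01569777 / 1.4900 = 0.7375 deg

0.7375 deg


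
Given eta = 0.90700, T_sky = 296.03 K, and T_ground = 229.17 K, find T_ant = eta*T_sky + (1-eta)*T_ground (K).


T_ant = 0.90700 * 296.03 + (1 - 0.90700) * 229.17 = 289.8 K

289.8 K


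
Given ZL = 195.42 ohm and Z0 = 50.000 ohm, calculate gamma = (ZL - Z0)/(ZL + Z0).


gamma = (195.42 - 50.000) / (195.42 + 50.000) = 0.5925

0.5925


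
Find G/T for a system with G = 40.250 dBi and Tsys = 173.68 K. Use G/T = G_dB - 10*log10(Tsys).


G/T = 40.250 - 10*log10(173.68) = 40.250 - 22.39750 = 17.85 dB/K

17.85 dB/K


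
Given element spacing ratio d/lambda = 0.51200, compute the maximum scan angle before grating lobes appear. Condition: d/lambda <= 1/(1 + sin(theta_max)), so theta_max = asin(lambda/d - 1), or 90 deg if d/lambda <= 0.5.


lambda/d - 1 = 1/0.51200 - 1 = 0.9531250
theta_max = asin(0.9531250) = 72.39 deg

72.39 deg


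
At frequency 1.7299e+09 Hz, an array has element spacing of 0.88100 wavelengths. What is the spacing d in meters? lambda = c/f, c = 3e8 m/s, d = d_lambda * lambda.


lambda = c / f = 3.0000e+08 / 1.7299e+09 = 0.1734204 m
d = 0.88100 * 0.1734204 = 0.1528 m

0.1528 m


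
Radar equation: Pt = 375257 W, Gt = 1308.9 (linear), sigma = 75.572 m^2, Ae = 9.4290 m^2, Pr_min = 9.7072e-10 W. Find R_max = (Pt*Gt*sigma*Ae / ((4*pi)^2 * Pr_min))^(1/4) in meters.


R^4 = 375257*1308.9*75.572*9.4290 / ((4*pi)^2 * 9.7072e-10) = 2.283222e+18
R_max = 2.283222e+18^0.25 = 38872 m

38872 m


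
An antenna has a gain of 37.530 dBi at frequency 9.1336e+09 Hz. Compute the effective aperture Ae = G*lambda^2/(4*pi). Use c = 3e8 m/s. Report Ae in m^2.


lambda = c / f = 3.0000e+08 / 9.1336e+09 = 0.03284576 m
G_linear = 10^(37.530/10) = 5662.393
Ae = G_linear * lambda^2 / (4*pi) = 5662.393 * 0.03284576^2 / (4*pi) = 0.4861 m^2

0.4861 m^2


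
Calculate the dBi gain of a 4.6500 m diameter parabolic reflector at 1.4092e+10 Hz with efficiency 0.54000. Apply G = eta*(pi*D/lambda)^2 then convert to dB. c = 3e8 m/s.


lambda = c / f = 3.0000e+08 / 1.4092e+10 = 0.02128867 m
G_linear = 0.54000 * (pi * 4.6500 / 0.02128867)^2 = 254274.2
G_dBi = 10 * log10(254274.2) = 54.05 dBi

54.05 dBi


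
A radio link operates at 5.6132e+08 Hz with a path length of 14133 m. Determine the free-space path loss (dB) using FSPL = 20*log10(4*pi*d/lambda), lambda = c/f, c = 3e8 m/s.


lambda = c / f = 3.0000e+08 / 5.6132e+08 = 0.5344545 m
FSPL = 20 * log10(4*pi*14133/0.5344545) = 110.4 dB

110.4 dB


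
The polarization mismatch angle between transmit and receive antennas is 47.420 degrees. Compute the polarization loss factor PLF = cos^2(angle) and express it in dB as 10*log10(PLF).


PLF_linear = cos^2(47.420 deg) = 0.4578132
PLF_dB = 10 * log10(0.4578132) = -3.393 dB

-3.393 dB


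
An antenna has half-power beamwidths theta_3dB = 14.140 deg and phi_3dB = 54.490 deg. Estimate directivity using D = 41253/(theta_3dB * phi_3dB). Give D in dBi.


D_linear = 41253 / (14.140 * 54.490) = 53.54135
D_dBi = 10 * log10(53.54135) = 17.29 dBi

17.29 dBi


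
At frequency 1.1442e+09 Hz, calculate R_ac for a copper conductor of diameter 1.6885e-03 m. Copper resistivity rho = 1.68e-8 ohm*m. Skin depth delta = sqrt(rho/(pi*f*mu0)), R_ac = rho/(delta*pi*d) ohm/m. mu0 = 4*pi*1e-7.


delta = sqrt(1.68e-8 / (pi * 1.1442e+09 * 4*pi*1e-7)) = 1.928518e-06 m
R_ac = 1.68e-8 / (1.928518e-06 * pi * 1.6885e-03) = 1.642 ohm/m

1.642 ohm/m


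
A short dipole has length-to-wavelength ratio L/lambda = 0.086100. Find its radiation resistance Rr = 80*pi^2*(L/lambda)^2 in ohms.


Rr = 80 * pi^2 * (0.086100)^2 = 80 * 9.869604 * 7.413210e-03 = 5.853 ohm

5.853 ohm


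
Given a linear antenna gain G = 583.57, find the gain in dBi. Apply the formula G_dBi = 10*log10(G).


G_dBi = 10 * log10(583.57) = 27.66 dBi

27.66 dBi


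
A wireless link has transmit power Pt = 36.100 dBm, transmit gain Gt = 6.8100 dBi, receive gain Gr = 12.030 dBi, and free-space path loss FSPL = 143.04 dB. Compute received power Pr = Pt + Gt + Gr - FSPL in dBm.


Pr = 36.100 + 6.8100 + 12.030 - 143.04 = -88.10 dBm

-88.10 dBm


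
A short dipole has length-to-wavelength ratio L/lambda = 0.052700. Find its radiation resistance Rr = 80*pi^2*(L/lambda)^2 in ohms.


Rr = 80 * pi^2 * (0.052700)^2 = 80 * 9.869604 * 2.777290e-03 = 2.193 ohm

2.193 ohm


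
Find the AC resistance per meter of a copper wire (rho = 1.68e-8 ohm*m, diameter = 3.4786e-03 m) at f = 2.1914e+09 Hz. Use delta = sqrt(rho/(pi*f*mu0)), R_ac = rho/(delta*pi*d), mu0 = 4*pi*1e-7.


delta = sqrt(1.68e-8 / (pi * 2.1914e+09 * 4*pi*1e-7)) = 1.393522e-06 m
R_ac = 1.68e-8 / (1.393522e-06 * pi * 3.4786e-03) = 1.103 ohm/m

1.103 ohm/m


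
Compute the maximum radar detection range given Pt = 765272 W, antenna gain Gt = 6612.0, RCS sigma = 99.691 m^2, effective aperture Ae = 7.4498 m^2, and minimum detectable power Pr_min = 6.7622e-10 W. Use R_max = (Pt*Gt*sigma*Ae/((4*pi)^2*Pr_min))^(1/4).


R^4 = 765272*6612.0*99.691*7.4498 / ((4*pi)^2 * 6.7622e-10) = 3.519180e+19
R_max = 3.519180e+19^0.25 = 77021 m

77021 m


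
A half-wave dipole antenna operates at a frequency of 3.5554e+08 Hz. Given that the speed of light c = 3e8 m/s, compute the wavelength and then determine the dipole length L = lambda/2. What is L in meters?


lambda = c / f = 3.0000e+08 / 3.5554e+08 = 0.8437869 m
L = lambda / 2 = 0.8437869 / 2 = 0.4219 m

0.4219 m


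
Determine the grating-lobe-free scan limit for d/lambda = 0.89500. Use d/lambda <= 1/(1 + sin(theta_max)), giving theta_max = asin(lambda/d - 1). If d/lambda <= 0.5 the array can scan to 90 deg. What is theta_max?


lambda/d - 1 = 1/0.89500 - 1 = 0.1173184
theta_max = asin(0.1173184) = 6.737 deg

6.737 deg


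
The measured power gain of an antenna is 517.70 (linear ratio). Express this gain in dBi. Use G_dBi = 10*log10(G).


G_dBi = 10 * log10(517.70) = 27.14 dBi

27.14 dBi


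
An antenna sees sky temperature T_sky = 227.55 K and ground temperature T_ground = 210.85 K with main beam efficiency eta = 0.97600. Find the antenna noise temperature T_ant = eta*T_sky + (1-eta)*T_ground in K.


T_ant = 0.97600 * 227.55 + (1 - 0.97600) * 210.85 = 227.1 K

227.1 K


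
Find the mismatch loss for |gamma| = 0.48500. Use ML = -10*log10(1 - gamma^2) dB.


ML = -10 * log10(1 - 0.48500^2) = -10 * log10(0.764775) = 1.165 dB

1.165 dB


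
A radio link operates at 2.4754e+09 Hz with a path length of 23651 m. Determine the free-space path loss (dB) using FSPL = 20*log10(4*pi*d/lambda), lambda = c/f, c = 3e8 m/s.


lambda = c / f = 3.0000e+08 / 2.4754e+09 = 0.1211925 m
FSPL = 20 * log10(4*pi*23651/0.1211925) = 127.8 dB

127.8 dB


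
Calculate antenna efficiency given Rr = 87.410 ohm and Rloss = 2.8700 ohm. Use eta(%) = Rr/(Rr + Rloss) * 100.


eta = 87.410 / (87.410 + 2.8700) * 100 = 96.82%

96.82%


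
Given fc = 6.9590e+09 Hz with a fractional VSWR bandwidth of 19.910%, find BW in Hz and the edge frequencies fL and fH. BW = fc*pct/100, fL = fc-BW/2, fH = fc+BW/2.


BW = 6.9590e+09 * 19.910/100 = 1.385537e+09 Hz
fL = 6.9590e+09 - 1.385537e+09/2 = 6.266e+09 Hz
fH = 6.9590e+09 + 1.385537e+09/2 = 7.652e+09 Hz

BW=1.386e+09 Hz, fL=6.266e+09 Hz, fH=7.652e+09 Hz


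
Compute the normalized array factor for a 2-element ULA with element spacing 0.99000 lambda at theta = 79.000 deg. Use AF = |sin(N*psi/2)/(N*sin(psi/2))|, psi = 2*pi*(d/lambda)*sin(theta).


psi = 2*pi*0.99000*sin(79.000 deg) = 6.106068 rad
AF = |sin(2*6.106068/2) / (2*sin(6.106068/2))| = 0.9961

0.9961


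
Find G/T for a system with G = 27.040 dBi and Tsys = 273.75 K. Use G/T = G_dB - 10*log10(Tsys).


G/T = 27.040 - 10*log10(273.75) = 27.040 - 24.37354 = 2.666 dB/K

2.666 dB/K


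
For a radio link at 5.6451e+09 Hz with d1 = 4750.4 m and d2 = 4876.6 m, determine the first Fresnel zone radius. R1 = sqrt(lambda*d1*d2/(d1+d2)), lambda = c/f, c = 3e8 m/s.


lambda = c / f = 3.0000e+08 / 5.6451e+09 = 0.05314343 m
R1 = sqrt(0.05314343 * 4750.4 * 4876.6 / (4750.4 + 4876.6)) = 11.31 m

11.31 m


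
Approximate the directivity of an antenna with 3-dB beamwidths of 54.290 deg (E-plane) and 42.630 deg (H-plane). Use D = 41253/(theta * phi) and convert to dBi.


D_linear = 41253 / (54.290 * 42.630) = 17.82462
D_dBi = 10 * log10(17.82462) = 12.51 dBi

12.51 dBi


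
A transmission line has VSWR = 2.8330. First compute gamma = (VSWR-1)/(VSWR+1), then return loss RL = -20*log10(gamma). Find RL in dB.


gamma = (2.8330 - 1) / (2.8330 + 1) = 0.4782155
RL = -20 * log10(0.4782155) = 6.408 dB

6.408 dB


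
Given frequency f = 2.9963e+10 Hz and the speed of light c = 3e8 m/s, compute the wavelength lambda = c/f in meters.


lambda = c / f = 3.0000e+08 / 2.9963e+10 = 0.01001 m

0.01001 m


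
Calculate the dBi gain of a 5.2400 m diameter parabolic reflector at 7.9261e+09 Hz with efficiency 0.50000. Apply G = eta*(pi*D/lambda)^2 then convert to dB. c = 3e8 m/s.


lambda = c / f = 3.0000e+08 / 7.9261e+09 = 0.03784964 m
G_linear = 0.50000 * (pi * 5.2400 / 0.03784964)^2 = 94582.07
G_dBi = 10 * log10(94582.07) = 49.76 dBi

49.76 dBi


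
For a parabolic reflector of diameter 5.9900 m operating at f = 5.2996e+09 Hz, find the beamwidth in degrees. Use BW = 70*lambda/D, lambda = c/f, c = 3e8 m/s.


lambda = c / f = 3.0000e+08 / 5.2996e+09 = 0.05660805 m
BW = 70 * 0.05660805 / 5.9900 = 0.6615 deg

0.6615 deg


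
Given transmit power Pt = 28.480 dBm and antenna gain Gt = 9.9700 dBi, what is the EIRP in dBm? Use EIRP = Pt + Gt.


EIRP = Pt + Gt = 28.480 + 9.9700 = 38.45 dBm

38.45 dBm


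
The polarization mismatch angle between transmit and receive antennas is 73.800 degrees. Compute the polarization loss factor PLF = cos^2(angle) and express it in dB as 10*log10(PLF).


PLF_linear = cos^2(73.800 deg) = 0.07783604
PLF_dB = 10 * log10(0.07783604) = -11.09 dB

-11.09 dB


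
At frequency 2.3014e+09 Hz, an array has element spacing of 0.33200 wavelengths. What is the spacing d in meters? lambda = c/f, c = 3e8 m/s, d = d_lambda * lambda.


lambda = c / f = 3.0000e+08 / 2.3014e+09 = 0.1303554 m
d = 0.33200 * 0.1303554 = 0.04328 m

0.04328 m


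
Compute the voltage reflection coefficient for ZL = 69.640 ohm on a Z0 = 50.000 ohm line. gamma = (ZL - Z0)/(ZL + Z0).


gamma = (69.640 - 50.000) / (69.640 + 50.000) = 0.1642

0.1642


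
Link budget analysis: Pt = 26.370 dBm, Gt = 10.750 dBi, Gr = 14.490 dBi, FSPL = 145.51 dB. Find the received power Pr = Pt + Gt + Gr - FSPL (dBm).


Pr = 26.370 + 10.750 + 14.490 - 145.51 = -93.90 dBm

-93.90 dBm


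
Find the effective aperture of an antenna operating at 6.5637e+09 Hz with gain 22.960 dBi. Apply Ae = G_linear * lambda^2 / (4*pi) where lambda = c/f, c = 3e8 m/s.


lambda = c / f = 3.0000e+08 / 6.5637e+09 = 0.04570593 m
G_linear = 10^(22.960/10) = 197.6970
Ae = G_linear * lambda^2 / (4*pi) = 197.6970 * 0.04570593^2 / (4*pi) = 0.03287 m^2

0.03287 m^2


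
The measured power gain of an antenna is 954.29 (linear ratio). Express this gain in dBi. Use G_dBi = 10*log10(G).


G_dBi = 10 * log10(954.29) = 29.80 dBi

29.80 dBi


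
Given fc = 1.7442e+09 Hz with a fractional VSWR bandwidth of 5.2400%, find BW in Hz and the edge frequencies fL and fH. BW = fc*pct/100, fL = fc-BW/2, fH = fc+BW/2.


BW = 1.7442e+09 * 5.2400/100 = 9.139608e+07 Hz
fL = 1.7442e+09 - 9.139608e+07/2 = 1.699e+09 Hz
fH = 1.7442e+09 + 9.139608e+07/2 = 1.790e+09 Hz

BW=9.140e+07 Hz, fL=1.699e+09 Hz, fH=1.790e+09 Hz


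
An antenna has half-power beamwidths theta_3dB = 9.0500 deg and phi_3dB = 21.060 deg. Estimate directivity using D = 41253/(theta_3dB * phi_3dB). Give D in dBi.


D_linear = 41253 / (9.0500 * 21.060) = 216.4455
D_dBi = 10 * log10(216.4455) = 23.35 dBi

23.35 dBi


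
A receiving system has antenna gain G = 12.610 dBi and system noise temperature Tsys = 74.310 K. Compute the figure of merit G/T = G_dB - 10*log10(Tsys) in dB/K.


G/T = 12.610 - 10*log10(74.310) = 12.610 - 18.71047 = -6.100 dB/K

-6.100 dB/K


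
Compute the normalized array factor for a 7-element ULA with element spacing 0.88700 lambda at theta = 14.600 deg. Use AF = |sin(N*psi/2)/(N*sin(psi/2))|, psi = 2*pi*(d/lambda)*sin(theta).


psi = 2*pi*0.88700*sin(14.600 deg) = 1.404829 rad
AF = |sin(7*1.404829/2) / (7*sin(1.404829/2))| = 0.2165

0.2165


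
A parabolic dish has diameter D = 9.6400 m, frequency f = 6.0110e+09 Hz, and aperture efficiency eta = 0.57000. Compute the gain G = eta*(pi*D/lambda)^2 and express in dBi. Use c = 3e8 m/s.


lambda = c / f = 3.0000e+08 / 6.0110e+09 = 0.04990850 m
G_linear = 0.57000 * (pi * 9.6400 / 0.04990850)^2 = 209884.1
G_dBi = 10 * log10(209884.1) = 53.22 dBi

53.22 dBi


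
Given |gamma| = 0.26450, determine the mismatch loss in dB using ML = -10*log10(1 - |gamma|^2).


ML = -10 * log10(1 - 0.26450^2) = -10 * log10(0.93003975) = 0.3150 dB

0.3150 dB


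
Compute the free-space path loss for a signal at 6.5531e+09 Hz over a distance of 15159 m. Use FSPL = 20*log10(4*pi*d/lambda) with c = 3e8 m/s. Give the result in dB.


lambda = c / f = 3.0000e+08 / 6.5531e+09 = 0.04577986 m
FSPL = 20 * log10(4*pi*15159/0.04577986) = 132.4 dB

132.4 dB


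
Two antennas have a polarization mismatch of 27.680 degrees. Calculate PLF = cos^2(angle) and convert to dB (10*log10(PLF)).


PLF_linear = cos^2(27.680 deg) = 0.7842091
PLF_dB = 10 * log10(0.7842091) = -1.056 dB

-1.056 dB


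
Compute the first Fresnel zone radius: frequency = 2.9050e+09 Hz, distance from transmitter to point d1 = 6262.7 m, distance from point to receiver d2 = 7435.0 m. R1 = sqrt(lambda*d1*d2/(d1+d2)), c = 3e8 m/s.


lambda = c / f = 3.0000e+08 / 2.9050e+09 = 0.1032702 m
R1 = sqrt(0.1032702 * 6262.7 * 7435.0 / (6262.7 + 7435.0)) = 18.74 m

18.74 m


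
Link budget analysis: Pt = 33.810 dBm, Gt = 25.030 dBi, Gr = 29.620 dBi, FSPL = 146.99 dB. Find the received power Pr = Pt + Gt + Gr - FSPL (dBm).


Pr = 33.810 + 25.030 + 29.620 - 146.99 = -58.53 dBm

-58.53 dBm


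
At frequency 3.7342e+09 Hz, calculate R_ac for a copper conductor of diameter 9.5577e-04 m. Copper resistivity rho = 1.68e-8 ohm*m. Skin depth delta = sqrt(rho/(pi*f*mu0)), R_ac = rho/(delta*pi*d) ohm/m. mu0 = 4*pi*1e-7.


delta = sqrt(1.68e-8 / (pi * 3.7342e+09 * 4*pi*1e-7)) = 1.067520e-06 m
R_ac = 1.68e-8 / (1.067520e-06 * pi * 9.5577e-04) = 5.241 ohm/m

5.241 ohm/m


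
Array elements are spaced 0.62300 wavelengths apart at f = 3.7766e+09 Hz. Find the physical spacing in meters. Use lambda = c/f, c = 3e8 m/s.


lambda = c / f = 3.0000e+08 / 3.7766e+09 = 0.07943653 m
d = 0.62300 * 0.07943653 = 0.04949 m

0.04949 m


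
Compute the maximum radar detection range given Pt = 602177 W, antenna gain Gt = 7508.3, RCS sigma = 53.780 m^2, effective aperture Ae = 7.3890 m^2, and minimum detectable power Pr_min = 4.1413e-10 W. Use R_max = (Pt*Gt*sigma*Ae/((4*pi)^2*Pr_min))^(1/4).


R^4 = 602177*7508.3*53.780*7.3890 / ((4*pi)^2 * 4.1413e-10) = 2.747362e+19
R_max = 2.747362e+19^0.25 = 72398 m

72398 m


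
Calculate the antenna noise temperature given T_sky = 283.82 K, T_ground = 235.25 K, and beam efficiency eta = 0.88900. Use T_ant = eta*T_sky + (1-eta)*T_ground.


T_ant = 0.88900 * 283.82 + (1 - 0.88900) * 235.25 = 278.4 K

278.4 K


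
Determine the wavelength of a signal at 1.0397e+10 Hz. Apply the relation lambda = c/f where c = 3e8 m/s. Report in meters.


lambda = c / f = 3.0000e+08 / 1.0397e+10 = 0.02885 m

0.02885 m


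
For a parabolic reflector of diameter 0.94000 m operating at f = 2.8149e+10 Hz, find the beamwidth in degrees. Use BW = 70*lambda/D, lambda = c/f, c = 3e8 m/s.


lambda = c / f = 3.0000e+08 / 2.8149e+10 = 0.01065757 m
BW = 70 * 0.01065757 / 0.94000 = 0.7936 deg

0.7936 deg


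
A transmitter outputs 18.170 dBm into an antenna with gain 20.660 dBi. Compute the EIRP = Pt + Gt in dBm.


EIRP = Pt + Gt = 18.170 + 20.660 = 38.83 dBm

38.83 dBm


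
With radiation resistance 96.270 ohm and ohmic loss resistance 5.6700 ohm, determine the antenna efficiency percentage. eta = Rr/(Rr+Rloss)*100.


eta = 96.270 / (96.270 + 5.6700) * 100 = 94.44%

94.44%


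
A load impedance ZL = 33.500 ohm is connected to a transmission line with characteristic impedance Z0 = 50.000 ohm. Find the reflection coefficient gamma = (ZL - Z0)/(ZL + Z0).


gamma = (33.500 - 50.000) / (33.500 + 50.000) = -0.1976

-0.1976


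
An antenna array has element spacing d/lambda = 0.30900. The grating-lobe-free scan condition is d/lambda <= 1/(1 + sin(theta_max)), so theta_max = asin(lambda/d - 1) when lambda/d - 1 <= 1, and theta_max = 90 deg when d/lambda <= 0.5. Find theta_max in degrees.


lambda/d - 1 = 1/0.30900 - 1 = 2.236246 >= 1
d/lambda <= 0.5, so the array can scan to endfire without grating lobes: theta_max = 90 deg

90 deg
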